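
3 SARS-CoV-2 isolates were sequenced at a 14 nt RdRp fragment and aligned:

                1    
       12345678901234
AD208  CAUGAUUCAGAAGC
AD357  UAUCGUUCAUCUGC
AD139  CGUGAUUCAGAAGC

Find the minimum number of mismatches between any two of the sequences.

1

Pairwise Hamming distances:
  AD208 vs AD357: 6
  AD208 vs AD139: 1
  AD357 vs AD139: 7
The smallest is 1, between AD208 and AD139.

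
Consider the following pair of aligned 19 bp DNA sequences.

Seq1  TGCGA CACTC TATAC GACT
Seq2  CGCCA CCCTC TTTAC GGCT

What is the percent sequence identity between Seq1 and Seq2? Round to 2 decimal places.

73.68%

Mismatches occur at site 1 (T/C), site 4 (G/C), site 7 (A/C), site 12 (A/T), site 17 (A/G).
14 of the 19 sites match, so the percent identity is 14/19 × 100 = 73.68%.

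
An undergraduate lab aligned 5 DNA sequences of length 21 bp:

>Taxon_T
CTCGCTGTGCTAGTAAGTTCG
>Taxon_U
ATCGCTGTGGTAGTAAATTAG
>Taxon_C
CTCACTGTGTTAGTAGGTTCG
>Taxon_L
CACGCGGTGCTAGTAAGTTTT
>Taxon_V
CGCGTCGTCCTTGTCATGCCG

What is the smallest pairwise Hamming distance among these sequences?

3

Pairwise Hamming distances:
  Taxon_T vs Taxon_U: 4
  Taxon_T vs Taxon_C: 3
  Taxon_T vs Taxon_L: 4
  Taxon_T vs Taxon_V: 9
  Taxon_U vs Taxon_C: 6
  Taxon_U vs Taxon_L: 7
  Taxon_U vs Taxon_V: 12
  Taxon_C vs Taxon_L: 7
  Taxon_C vs Taxon_V: 12
  Taxon_L vs Taxon_V: 11
The smallest is 3, between Taxon_T and Taxon_C.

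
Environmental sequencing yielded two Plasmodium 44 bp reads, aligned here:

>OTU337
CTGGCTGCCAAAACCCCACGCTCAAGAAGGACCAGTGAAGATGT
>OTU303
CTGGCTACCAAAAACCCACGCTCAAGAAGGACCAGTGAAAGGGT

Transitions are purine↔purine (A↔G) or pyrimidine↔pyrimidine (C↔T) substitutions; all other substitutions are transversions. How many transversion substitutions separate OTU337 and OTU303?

The sequences differ at positions 7 (G/A, transition), 14 (C/A, transversion), 40 (G/A, transition), 41 (A/G, transition), 42 (T/G, transversion).
Of the 5 differences, 3 transitions and 2 transversions, so the answer is 2.

2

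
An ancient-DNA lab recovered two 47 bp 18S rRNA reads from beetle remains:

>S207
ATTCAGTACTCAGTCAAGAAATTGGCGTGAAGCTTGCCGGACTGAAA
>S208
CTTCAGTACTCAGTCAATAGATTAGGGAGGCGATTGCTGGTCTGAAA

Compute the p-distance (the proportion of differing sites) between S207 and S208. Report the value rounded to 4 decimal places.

0.2340

Differing sites — 1:A/C; 18:G/T; 20:A/G; 24:G/A; 26:C/G; 28:T/A; 30:A/G; 31:A/C; 33:C/A; 38:C/T; 41:A/T.
There are 11 differences over 47 sites, so p = 11/47 = 0.2340.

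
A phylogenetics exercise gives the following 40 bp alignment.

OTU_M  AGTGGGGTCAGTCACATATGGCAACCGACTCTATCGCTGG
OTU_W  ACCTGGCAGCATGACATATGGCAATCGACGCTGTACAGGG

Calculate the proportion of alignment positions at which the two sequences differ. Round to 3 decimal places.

The sequences differ at positions 2 (G/C), 3 (T/C), 4 (G/T), 7 (G/C), 8 (T/A), 9 (C/G), 10 (A/C), 11 (G/A), 13 (C/G), 25 (C/T), 30 (T/G), 33 (A/G), 35 (C/A), 36 (G/C), 37 (C/A), 38 (T/G).
There are 16 differences over 40 sites, so p = 16/40 = 0.400.

0.400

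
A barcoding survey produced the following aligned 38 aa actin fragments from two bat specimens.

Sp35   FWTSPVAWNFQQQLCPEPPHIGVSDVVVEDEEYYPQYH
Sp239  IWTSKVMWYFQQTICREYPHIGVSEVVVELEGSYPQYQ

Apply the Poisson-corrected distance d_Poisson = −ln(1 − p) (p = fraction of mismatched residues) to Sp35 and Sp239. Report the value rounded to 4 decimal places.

0.4187

Mismatches occur at site 1 (F→I), site 5 (P→K), site 7 (A→M), site 9 (N→Y), site 13 (Q→T), site 14 (L→I), site 16 (P→R), site 18 (P→Y), site 25 (D→E), site 30 (D→L), site 32 (E→G), site 33 (Y→S), site 38 (H→Q).
p = 13/38 = 0.342105.
d = −ln(1 − 0.342105) = −ln(0.657895) = 0.4187.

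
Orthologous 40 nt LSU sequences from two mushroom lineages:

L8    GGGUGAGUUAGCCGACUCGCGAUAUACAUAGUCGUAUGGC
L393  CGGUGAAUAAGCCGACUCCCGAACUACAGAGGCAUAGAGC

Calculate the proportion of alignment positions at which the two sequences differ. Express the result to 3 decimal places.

The sequences differ at positions 1 (G/C), 7 (G/A), 9 (U/A), 19 (G/C), 23 (U/A), 24 (A/C), 29 (U/G), 32 (U/G), 34 (G/A), 37 (U/G), 38 (G/A).
There are 11 differences over 40 sites, so p = 11/40 = 0.275.

0.275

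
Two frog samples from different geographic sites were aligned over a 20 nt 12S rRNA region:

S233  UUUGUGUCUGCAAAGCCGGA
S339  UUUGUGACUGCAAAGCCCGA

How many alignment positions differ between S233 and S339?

2

Mismatches occur at site 7 (U↔A), site 18 (G↔C).
That gives 2 mismatches out of 20 aligned sites, so the Hamming distance is 2.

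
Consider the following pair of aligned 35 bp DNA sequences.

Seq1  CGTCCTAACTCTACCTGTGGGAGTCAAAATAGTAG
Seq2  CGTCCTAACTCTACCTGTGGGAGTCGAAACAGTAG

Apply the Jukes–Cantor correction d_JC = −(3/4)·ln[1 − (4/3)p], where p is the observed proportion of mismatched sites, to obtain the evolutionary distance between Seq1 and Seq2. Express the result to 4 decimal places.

0.0594

Differing sites — 26:A/G; 30:T/C.
p = 2/35 = 0.057143.
d = −0.75 · ln(1 − (4/3)·0.057143) = −0.75 · ln(0.923809) = −0.75 · (-0.079250) = 0.0594.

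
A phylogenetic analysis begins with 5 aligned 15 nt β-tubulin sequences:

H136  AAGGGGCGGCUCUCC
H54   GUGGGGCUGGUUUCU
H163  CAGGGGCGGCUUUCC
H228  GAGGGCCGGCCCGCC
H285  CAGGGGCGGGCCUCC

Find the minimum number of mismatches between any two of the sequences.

Pairwise Hamming distances:
  H136 vs H54: 6
  H136 vs H163: 2
  H136 vs H228: 4
  H136 vs H285: 3
  H54 vs H163: 5
  H54 vs H228: 8
  H54 vs H285: 6
  H163 vs H228: 5
  H163 vs H285: 3
  H228 vs H285: 4
The smallest is 2, between H136 and H163.

2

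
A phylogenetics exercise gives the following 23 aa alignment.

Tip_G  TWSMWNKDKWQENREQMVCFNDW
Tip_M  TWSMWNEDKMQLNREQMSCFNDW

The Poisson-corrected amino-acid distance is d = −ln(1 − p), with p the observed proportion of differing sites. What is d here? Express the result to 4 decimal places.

0.1911

Mismatches occur at site 7 (K↔E), site 10 (W↔M), site 12 (E↔L), site 18 (V↔S).
p = 4/23 = 0.173913.
d = −ln(1 − 0.173913) = −ln(0.826087) = 0.1911.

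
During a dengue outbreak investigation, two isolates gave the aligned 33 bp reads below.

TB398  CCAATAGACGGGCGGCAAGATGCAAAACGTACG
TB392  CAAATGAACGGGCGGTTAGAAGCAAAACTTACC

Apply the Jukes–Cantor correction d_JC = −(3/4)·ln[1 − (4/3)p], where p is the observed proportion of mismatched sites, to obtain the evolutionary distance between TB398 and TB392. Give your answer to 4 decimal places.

0.2928

The sequences differ at positions 2 (C/A), 6 (A/G), 7 (G/A), 16 (C/T), 17 (A/T), 21 (T/A), 29 (G/T), 33 (G/C).
p = 8/33 = 0.242424.
d = −0.75 · ln(1 − (4/3)·0.242424) = −0.75 · ln(0.676768) = −0.75 · (-0.390427) = 0.2928.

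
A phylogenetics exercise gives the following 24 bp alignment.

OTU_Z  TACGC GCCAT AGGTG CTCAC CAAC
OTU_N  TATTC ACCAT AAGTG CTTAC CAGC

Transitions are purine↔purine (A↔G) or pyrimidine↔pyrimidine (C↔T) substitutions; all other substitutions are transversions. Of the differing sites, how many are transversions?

1

The sequences differ at positions 3 (C/T, transition), 4 (G/T, transversion), 6 (G/A, transition), 12 (G/A, transition), 18 (C/T, transition), 23 (A/G, transition).
Of the 6 differences, 5 transitions and 1 transversion, so the answer is 1.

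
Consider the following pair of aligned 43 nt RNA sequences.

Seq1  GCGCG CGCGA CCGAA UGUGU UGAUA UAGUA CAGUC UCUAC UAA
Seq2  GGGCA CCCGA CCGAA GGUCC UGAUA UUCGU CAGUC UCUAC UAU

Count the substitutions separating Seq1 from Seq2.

11

The sequences differ at positions 2 (C/G), 5 (G/A), 7 (G/C), 16 (U/G), 19 (G/C), 20 (U/C), 27 (A/U), 28 (G/C), 29 (U/G), 30 (A/U), 43 (A/U).
That gives 11 mismatches out of 43 aligned sites, so the Hamming distance is 11.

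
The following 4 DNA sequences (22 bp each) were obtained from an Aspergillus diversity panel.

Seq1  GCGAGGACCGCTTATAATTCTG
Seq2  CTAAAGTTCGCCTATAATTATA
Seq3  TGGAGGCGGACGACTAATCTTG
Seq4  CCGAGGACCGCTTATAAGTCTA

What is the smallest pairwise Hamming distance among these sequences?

Pairwise Hamming distances:
  Seq1 vs Seq2: 9
  Seq1 vs Seq3: 11
  Seq1 vs Seq4: 3
  Seq2 vs Seq3: 14
  Seq2 vs Seq4: 8
  Seq3 vs Seq4: 13
The smallest is 3, between Seq1 and Seq4.

3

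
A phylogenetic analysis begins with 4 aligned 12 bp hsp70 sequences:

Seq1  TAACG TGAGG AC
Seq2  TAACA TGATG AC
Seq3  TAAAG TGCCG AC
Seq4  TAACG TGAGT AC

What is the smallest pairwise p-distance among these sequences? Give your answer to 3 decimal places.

0.083

Pairwise Hamming distances:
  Seq1 vs Seq2: 2
  Seq1 vs Seq3: 3
  Seq1 vs Seq4: 1
  Seq2 vs Seq3: 4
  Seq2 vs Seq4: 3
  Seq3 vs Seq4: 4
The smallest is 1 mismatch, between Seq1 and Seq4; p = 1/12 = 0.083.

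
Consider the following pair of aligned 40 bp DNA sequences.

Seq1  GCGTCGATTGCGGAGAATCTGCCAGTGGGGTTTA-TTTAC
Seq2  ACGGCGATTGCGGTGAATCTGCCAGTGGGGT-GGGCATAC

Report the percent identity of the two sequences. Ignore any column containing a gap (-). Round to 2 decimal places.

Excluding the 2 gap columns leaves 38 comparable sites.
Mismatches occur at site 1 (G↔A), site 4 (T↔G), site 14 (A↔T), site 33 (T↔G), site 34 (A↔G), site 36 (T↔C), site 37 (T↔A).
31 of the 38 comparable sites match, so the percent identity is 31/38 × 100 = 81.58%.

81.58%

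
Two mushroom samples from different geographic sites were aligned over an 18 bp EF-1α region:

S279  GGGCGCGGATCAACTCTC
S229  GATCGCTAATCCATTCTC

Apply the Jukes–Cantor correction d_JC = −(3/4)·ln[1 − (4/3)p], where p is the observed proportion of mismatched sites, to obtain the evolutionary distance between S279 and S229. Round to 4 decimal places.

The sequences differ at positions 2 (G/A), 3 (G/T), 7 (G/T), 8 (G/A), 12 (A/C), 14 (C/T).
p = 6/18 = 0.333333.
d = −0.75 · ln(1 − (4/3)·0.333333) = −0.75 · ln(0.555556) = −0.75 · (-0.587786) = 0.4408.

0.4408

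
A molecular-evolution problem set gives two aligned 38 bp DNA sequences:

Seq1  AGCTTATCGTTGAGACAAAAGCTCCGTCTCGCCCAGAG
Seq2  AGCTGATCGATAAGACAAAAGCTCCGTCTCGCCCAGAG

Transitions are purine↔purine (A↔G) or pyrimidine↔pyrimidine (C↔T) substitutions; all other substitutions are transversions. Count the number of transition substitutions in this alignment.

1

Differing sites — 5:T/G (Tv); 10:T/A (Tv); 12:G/A (Ti).
Of the 3 differences, 1 transition and 2 transversions, so the answer is 1.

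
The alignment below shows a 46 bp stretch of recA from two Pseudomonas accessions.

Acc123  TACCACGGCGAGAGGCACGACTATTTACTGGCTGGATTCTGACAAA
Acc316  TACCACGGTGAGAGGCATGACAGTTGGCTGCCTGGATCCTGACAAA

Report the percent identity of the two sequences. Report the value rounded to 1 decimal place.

Differing sites — 9:C/T; 18:C/T; 22:T/A; 23:A/G; 26:T/G; 27:A/G; 31:G/C; 38:T/C.
38 of the 46 sites match, so the percent identity is 38/46 × 100 = 82.6%.

82.6%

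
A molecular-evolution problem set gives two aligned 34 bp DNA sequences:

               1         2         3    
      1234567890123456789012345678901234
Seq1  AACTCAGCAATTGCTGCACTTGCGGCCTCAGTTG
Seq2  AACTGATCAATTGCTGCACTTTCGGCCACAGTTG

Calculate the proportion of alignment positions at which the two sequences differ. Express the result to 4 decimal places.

Differing sites — 5:C/G; 7:G/T; 22:G/T; 28:T/A.
There are 4 differences over 34 sites, so p = 4/34 = 0.1176.

0.1176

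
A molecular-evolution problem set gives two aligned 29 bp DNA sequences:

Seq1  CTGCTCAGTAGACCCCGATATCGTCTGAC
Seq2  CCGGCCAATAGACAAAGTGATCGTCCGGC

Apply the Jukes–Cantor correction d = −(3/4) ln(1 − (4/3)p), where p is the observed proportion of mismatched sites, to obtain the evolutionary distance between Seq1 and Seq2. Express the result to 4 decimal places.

0.5285

Mismatches occur at site 2 (T/C), site 4 (C/G), site 5 (T/C), site 8 (G/A), site 14 (C/A), site 15 (C/A), site 16 (C/A), site 18 (A/T), site 19 (T/G), site 26 (T/C), site 28 (A/G).
p = 11/29 = 0.379310.
d = −0.75 · ln(1 − (4/3)·0.379310) = −0.75 · ln(0.494253) = −0.75 · (-0.704708) = 0.5285.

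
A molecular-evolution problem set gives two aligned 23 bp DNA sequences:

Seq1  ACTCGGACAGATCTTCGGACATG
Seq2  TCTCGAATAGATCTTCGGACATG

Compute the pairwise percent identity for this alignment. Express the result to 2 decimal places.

86.96%

The sequences differ at positions 1 (A/T), 6 (G/A), 8 (C/T).
20 of the 23 sites match, so the percent identity is 20/23 × 100 = 86.96%.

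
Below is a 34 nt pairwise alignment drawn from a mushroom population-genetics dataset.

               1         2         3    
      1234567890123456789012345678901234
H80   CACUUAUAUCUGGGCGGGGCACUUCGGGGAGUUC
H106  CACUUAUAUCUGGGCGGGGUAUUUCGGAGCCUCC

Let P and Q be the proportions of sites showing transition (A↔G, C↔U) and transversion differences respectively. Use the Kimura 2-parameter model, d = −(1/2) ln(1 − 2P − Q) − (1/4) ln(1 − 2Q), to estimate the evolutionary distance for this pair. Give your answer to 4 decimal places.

0.2054

Mismatches occur at site 20 (C→U, transition), site 22 (C→U, transition), site 28 (G→A, transition), site 30 (A→C, transversion), site 31 (G→C, transversion), site 33 (U→C, transition).
Of the 6 differences, 4 transitions and 2 transversions over 34 sites: P = 4/34 = 0.117647, Q = 2/34 = 0.058824.
d = −0.5·ln(0.705882) − 0.25·ln(0.882352) = −0.5·(-0.348307) − 0.25·(-0.125164) = 0.2054.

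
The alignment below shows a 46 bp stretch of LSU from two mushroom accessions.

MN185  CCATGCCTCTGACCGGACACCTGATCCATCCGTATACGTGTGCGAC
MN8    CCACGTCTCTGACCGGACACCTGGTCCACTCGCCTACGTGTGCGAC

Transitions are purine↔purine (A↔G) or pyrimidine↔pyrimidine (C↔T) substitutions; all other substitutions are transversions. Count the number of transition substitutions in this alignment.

Mismatches occur at site 4 (T/C, transition), site 6 (C/T, transition), site 24 (A/G, transition), site 29 (T/C, transition), site 30 (C/T, transition), site 33 (T/C, transition), site 34 (A/C, transversion).
Of the 7 differences, 6 transitions and 1 transversion, so the answer is 6.

6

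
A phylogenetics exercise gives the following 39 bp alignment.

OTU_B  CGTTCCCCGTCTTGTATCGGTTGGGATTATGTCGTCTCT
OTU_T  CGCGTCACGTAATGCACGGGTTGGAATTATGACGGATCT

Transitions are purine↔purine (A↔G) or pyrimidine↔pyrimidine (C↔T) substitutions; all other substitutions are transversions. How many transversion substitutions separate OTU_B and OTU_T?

Differing sites — 3:T/C (Ti); 4:T/G (Tv); 5:C/T (Ti); 7:C/A (Tv); 11:C/A (Tv); 12:T/A (Tv); 15:T/C (Ti); 17:T/C (Ti); 18:C/G (Tv); 25:G/A (Ti); 32:T/A (Tv); 35:T/G (Tv); 36:C/A (Tv).
Of the 13 differences, 5 transitions and 8 transversions, so the answer is 8.

8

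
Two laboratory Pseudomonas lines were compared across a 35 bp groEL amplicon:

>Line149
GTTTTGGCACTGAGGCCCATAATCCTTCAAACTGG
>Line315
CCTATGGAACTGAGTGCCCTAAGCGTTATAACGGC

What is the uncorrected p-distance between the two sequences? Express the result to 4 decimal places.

Mismatches occur at site 1 (G↔C), site 2 (T↔C), site 4 (T↔A), site 8 (C↔A), site 15 (G↔T), site 16 (C↔G), site 19 (A↔C), site 23 (T↔G), site 25 (C↔G), site 28 (C↔A), site 29 (A↔T), site 33 (T↔G), site 35 (G↔C).
There are 13 differences over 35 sites, so p = 13/35 = 0.3714.

0.3714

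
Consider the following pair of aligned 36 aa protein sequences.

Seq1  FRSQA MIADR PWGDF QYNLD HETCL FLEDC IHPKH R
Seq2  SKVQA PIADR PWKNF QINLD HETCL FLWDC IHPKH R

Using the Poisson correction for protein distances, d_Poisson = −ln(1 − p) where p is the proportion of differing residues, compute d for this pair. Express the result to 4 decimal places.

0.2513

Mismatches occur at site 1 (F/S), site 2 (R/K), site 3 (S/V), site 6 (M/P), site 13 (G/K), site 14 (D/N), site 17 (Y/I), site 28 (E/W).
p = 8/36 = 0.222222.
d = −ln(1 − 0.222222) = −ln(0.777778) = 0.2513.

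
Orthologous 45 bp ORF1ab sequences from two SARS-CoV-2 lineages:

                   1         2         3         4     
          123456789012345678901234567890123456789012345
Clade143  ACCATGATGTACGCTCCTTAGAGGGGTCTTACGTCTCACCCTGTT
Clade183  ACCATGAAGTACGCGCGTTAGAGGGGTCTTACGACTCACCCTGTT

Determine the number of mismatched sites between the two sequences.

4

The sequences differ at positions 8 (T/A), 15 (T/G), 17 (C/G), 34 (T/A).
That gives 4 mismatches out of 45 aligned sites, so the Hamming distance is 4.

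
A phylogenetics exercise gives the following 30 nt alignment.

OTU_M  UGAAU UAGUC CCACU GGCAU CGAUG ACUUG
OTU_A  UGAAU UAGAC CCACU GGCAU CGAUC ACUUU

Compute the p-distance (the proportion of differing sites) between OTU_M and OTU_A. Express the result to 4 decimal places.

Differing sites — 9:U/A; 25:G/C; 30:G/U.
There are 3 differences over 30 sites, so p = 3/30 = 0.1000.

0.1000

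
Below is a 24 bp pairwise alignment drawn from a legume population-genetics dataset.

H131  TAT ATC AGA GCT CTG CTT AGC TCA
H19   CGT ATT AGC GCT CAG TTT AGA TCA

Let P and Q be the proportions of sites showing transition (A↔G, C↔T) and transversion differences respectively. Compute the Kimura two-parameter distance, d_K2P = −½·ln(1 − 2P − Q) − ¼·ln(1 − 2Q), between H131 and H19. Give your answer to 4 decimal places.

Differing sites — 1:T/C (Ti); 2:A/G (Ti); 6:C/T (Ti); 9:A/C (Tv); 14:T/A (Tv); 16:C/T (Ti); 21:C/A (Tv).
Of the 7 differences, 4 transitions and 3 transversions over 24 sites: P = 4/24 = 0.166667, Q = 3/24 = 0.125000.
d = −0.5·ln(0.541666) − 0.25·ln(0.750000) = −0.5·(-0.613106) − 0.25·(-0.287682) = 0.3785.

0.3785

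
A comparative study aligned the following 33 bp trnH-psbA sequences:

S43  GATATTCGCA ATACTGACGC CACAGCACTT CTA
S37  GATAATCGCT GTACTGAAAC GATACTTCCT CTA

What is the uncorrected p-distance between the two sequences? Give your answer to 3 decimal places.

Mismatches occur at site 5 (T/A), site 10 (A/T), site 11 (A/G), site 18 (C/A), site 19 (G/A), site 21 (C/G), site 23 (C/T), site 25 (G/C), site 26 (C/T), site 27 (A/T), site 29 (T/C).
There are 11 differences over 33 sites, so p = 11/33 = 0.333.

0.333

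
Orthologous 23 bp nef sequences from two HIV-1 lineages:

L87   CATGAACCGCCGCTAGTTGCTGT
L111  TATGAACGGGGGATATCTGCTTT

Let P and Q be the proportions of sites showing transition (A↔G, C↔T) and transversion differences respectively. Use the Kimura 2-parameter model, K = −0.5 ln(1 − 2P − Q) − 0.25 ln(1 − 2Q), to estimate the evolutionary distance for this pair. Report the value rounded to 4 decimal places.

The sequences differ at positions 1 (C/T, transition), 8 (C/G, transversion), 10 (C/G, transversion), 11 (C/G, transversion), 13 (C/A, transversion), 16 (G/T, transversion), 17 (T/C, transition), 22 (G/T, transversion).
Of the 8 differences, 2 transitions and 6 transversions over 23 sites: P = 2/23 = 0.086957, Q = 6/23 = 0.260870.
d = −0.5·ln(0.565216) − 0.25·ln(0.478260) = −0.5·(-0.570547) − 0.25·(-0.737601) = 0.4697.

0.4697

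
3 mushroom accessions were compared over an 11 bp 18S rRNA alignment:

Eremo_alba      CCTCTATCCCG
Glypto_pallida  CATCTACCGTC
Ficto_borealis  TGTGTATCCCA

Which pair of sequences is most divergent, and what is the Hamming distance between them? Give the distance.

7

Pairwise Hamming distances:
  Eremo_alba vs Glypto_pallida: 5
  Eremo_alba vs Ficto_borealis: 4
  Glypto_pallida vs Ficto_borealis: 7
The largest is 7, between Glypto_pallida and Ficto_borealis.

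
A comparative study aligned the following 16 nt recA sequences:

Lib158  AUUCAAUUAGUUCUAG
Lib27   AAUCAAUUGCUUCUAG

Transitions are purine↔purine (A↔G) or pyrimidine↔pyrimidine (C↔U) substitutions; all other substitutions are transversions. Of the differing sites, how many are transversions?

Differing sites — 2:U/A (Tv); 9:A/G (Ti); 10:G/C (Tv).
Of the 3 differences, 1 transition and 2 transversions, so the answer is 2.

2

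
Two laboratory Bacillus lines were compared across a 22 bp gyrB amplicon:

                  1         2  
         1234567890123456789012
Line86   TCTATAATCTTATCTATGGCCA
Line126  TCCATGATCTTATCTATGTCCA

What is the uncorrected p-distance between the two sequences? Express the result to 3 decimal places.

0.136

Mismatches occur at site 3 (T/C), site 6 (A/G), site 19 (G/T).
There are 3 differences over 22 sites, so p = 3/22 = 0.136.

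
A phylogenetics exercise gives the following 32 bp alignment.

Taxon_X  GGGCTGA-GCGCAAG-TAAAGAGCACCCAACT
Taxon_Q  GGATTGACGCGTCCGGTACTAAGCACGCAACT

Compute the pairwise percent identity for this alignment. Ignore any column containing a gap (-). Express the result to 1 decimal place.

70.0%

Excluding the 2 gap columns leaves 30 comparable sites.
Mismatches occur at site 3 (G↔A), site 4 (C↔T), site 12 (C↔T), site 13 (A↔C), site 14 (A↔C), site 19 (A↔C), site 20 (A↔T), site 21 (G↔A), site 27 (C↔G).
21 of the 30 comparable sites match, so the percent identity is 21/30 × 100 = 70.0%.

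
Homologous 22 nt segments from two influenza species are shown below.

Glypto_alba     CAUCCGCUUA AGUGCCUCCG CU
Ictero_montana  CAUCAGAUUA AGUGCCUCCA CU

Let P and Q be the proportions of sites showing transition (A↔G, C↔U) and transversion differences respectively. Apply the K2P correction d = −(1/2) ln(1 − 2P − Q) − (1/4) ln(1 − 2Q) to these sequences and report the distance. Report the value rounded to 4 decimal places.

Differing sites — 5:C/A (Tv); 7:C/A (Tv); 20:G/A (Ti).
Of the 3 differences, 1 transition and 2 transversions over 22 sites: P = 1/22 = 0.045455, Q = 2/22 = 0.090909.
d = −0.5·ln(0.818181) − 0.25·ln(0.818182) = −0.5·(-0.200672) − 0.25·(-0.200670) = 0.1505.

0.1505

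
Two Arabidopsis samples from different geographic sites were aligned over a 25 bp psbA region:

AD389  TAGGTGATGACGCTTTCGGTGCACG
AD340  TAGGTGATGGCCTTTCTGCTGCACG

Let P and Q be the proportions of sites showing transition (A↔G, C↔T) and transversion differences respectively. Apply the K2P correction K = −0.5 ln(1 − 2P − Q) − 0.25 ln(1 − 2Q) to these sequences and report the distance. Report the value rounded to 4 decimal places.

Differing sites — 10:A/G (Ti); 12:G/C (Tv); 13:C/T (Ti); 16:T/C (Ti); 17:C/T (Ti); 19:G/C (Tv).
Of the 6 differences, 4 transitions and 2 transversions over 25 sites: P = 4/25 = 0.160000, Q = 2/25 = 0.080000.
d = −0.5·ln(0.600000) − 0.25·ln(0.840000) = −0.5·(-0.510826) − 0.25·(-0.174353) = 0.2990.

0.2990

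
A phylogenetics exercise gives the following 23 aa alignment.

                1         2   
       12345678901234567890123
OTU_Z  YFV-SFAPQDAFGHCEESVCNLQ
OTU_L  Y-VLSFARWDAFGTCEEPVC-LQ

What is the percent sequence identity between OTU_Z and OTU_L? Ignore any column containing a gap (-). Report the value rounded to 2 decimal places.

80.00%

Excluding the 3 gap columns leaves 20 comparable sites.
The sequences differ at positions 8 (P/R), 9 (Q/W), 14 (H/T), 18 (S/P).
16 of the 20 comparable sites match, so the percent identity is 16/20 × 100 = 80.00%.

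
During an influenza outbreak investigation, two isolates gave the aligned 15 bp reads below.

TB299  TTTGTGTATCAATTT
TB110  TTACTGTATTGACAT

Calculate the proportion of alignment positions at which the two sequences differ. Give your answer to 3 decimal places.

Differing sites — 3:T/A; 4:G/C; 10:C/T; 11:A/G; 13:T/C; 14:T/A.
There are 6 differences over 15 sites, so p = 6/15 = 0.400.

0.400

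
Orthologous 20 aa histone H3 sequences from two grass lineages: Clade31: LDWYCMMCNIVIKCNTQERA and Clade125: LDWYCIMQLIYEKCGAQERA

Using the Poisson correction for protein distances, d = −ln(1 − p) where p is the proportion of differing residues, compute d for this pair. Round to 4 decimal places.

0.4308

Differing sites — 6:M/I; 8:C/Q; 9:N/L; 11:V/Y; 12:I/E; 15:N/G; 16:T/A.
p = 7/20 = 0.350000.
d = −ln(1 − 0.350000) = −ln(0.650000) = 0.4308.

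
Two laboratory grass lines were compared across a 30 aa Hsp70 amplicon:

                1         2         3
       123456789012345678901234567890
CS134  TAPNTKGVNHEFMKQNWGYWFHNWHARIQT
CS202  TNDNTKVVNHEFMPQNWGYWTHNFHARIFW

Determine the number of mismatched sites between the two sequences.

The sequences differ at positions 2 (A/N), 3 (P/D), 7 (G/V), 14 (K/P), 21 (F/T), 24 (W/F), 29 (Q/F), 30 (T/W).
That gives 8 mismatches out of 30 aligned sites, so the Hamming distance is 8.

8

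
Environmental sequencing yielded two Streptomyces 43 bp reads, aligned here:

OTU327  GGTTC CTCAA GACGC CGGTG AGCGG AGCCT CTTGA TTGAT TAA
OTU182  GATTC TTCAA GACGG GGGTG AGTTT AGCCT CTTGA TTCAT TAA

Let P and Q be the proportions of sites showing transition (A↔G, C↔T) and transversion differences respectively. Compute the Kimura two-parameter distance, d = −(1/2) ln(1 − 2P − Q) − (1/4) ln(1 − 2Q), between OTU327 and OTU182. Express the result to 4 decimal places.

0.2139

Differing sites — 2:G/A (Ti); 6:C/T (Ti); 15:C/G (Tv); 16:C/G (Tv); 23:C/T (Ti); 24:G/T (Tv); 25:G/T (Tv); 38:G/C (Tv).
Of the 8 differences, 3 transitions and 5 transversions over 43 sites: P = 3/43 = 0.069767, Q = 5/43 = 0.116279.
d = −0.5·ln(0.744187) − 0.25·ln(0.767442) = −0.5·(-0.295463) − 0.25·(-0.264692) = 0.2139.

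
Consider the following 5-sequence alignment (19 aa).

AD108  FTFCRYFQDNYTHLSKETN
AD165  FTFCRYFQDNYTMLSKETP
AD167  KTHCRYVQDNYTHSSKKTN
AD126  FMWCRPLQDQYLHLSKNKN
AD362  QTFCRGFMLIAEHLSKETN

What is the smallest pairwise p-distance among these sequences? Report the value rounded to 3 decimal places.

Pairwise Hamming distances:
  AD108 vs AD165: 2
  AD108 vs AD167: 5
  AD108 vs AD126: 8
  AD108 vs AD362: 7
  AD165 vs AD167: 7
  AD165 vs AD126: 10
  AD165 vs AD362: 9
  AD167 vs AD126: 10
  AD167 vs AD362: 11
  AD126 vs AD362: 12
The smallest is 2 mismatches, between AD108 and AD165; p = 2/19 = 0.105.

0.105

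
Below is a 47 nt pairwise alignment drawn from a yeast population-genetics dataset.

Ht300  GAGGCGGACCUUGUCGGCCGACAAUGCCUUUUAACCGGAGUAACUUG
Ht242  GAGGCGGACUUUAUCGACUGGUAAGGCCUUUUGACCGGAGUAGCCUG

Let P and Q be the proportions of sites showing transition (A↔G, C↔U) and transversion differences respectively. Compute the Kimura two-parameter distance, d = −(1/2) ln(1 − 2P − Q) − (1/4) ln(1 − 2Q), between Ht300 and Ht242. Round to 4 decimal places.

0.2698

The sequences differ at positions 10 (C/U, transition), 13 (G/A, transition), 17 (G/A, transition), 19 (C/U, transition), 21 (A/G, transition), 22 (C/U, transition), 25 (U/G, transversion), 33 (A/G, transition), 43 (A/G, transition), 45 (U/C, transition).
Of the 10 differences, 9 transitions and 1 transversion over 47 sites: P = 9/47 = 0.191489, Q = 1/47 = 0.021277.
d = −0.5·ln(0.595745) − 0.25·ln(0.957446) = −0.5·(-0.517943) − 0.25·(-0.043486) = 0.2698.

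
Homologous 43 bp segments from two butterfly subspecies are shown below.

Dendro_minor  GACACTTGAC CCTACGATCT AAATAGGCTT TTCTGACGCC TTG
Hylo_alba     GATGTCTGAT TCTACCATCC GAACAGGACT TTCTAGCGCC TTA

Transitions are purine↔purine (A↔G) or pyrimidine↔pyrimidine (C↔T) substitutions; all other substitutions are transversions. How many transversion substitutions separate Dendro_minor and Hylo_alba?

The sequences differ at positions 3 (C/T, transition), 4 (A/G, transition), 5 (C/T, transition), 6 (T/C, transition), 10 (C/T, transition), 11 (C/T, transition), 16 (G/C, transversion), 20 (T/C, transition), 21 (A/G, transition), 24 (T/C, transition), 28 (C/A, transversion), 29 (T/C, transition), 35 (G/A, transition), 36 (A/G, transition), 43 (G/A, transition).
Of the 15 differences, 13 transitions and 2 transversions, so the answer is 2.

2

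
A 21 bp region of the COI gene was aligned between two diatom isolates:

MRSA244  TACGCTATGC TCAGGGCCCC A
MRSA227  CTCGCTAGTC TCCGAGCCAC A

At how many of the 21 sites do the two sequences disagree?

The sequences differ at positions 1 (T/C), 2 (A/T), 8 (T/G), 9 (G/T), 13 (A/C), 15 (G/A), 19 (C/A).
That gives 7 mismatches out of 21 aligned sites, so the Hamming distance is 7.

7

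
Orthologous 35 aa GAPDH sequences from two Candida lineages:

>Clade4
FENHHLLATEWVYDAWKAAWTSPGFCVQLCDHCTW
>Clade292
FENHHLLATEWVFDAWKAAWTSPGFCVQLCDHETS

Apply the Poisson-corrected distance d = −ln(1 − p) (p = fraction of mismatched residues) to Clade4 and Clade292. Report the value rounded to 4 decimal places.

0.0896

Differing sites — 13:Y/F; 33:C/E; 35:W/S.
p = 3/35 = 0.085714.
d = −ln(1 − 0.085714) = −ln(0.914286) = 0.0896.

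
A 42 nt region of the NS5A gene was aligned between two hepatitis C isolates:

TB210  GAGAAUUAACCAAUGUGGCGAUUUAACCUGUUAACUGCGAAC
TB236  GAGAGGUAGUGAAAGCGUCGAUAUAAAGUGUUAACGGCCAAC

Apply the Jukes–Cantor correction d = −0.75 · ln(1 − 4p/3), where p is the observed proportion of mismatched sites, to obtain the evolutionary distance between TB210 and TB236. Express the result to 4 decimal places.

0.3992

Differing sites — 5:A/G; 6:U/G; 9:A/G; 10:C/U; 11:C/G; 14:U/A; 16:U/C; 18:G/U; 23:U/A; 27:C/A; 28:C/G; 36:U/G; 39:G/C.
p = 13/42 = 0.309524.
d = −0.75 · ln(1 − (4/3)·0.309524) = −0.75 · ln(0.587301) = −0.75 · (-0.532218) = 0.3992.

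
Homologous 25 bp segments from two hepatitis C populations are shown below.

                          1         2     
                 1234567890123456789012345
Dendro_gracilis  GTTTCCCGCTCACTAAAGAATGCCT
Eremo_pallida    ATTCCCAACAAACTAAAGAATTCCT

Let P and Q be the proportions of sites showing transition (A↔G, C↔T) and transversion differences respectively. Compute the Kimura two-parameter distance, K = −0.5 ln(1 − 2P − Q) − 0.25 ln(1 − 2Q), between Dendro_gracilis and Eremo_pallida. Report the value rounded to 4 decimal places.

The sequences differ at positions 1 (G/A, transition), 4 (T/C, transition), 7 (C/A, transversion), 8 (G/A, transition), 10 (T/A, transversion), 11 (C/A, transversion), 22 (G/T, transversion).
Of the 7 differences, 3 transitions and 4 transversions over 25 sites: P = 3/25 = 0.120000, Q = 4/25 = 0.160000.
d = −0.5·ln(0.600000) − 0.25·ln(0.680000) = −0.5·(-0.510826) − 0.25·(-0.385662) = 0.3518.

0.3518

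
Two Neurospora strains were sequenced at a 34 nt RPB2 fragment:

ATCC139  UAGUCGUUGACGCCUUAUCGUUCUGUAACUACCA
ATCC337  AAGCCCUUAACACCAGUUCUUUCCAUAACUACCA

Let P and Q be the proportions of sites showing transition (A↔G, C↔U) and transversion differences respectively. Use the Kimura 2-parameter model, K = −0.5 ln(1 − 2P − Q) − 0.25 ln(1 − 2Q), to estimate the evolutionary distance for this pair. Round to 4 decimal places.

The sequences differ at positions 1 (U/A, transversion), 4 (U/C, transition), 6 (G/C, transversion), 9 (G/A, transition), 12 (G/A, transition), 15 (U/A, transversion), 16 (U/G, transversion), 17 (A/U, transversion), 20 (G/U, transversion), 24 (U/C, transition), 25 (G/A, transition).
Of the 11 differences, 5 transitions and 6 transversions over 34 sites: P = 5/34 = 0.147059, Q = 6/34 = 0.176471.
d = −0.5·ln(0.529411) − 0.25·ln(0.647058) = −0.5·(-0.635990) − 0.25·(-0.435319) = 0.4268.

0.4268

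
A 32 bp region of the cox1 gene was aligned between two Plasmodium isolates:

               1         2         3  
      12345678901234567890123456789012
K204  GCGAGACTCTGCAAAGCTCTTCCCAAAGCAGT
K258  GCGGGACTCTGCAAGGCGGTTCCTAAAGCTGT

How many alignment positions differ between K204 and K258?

Mismatches occur at site 4 (A↔G), site 15 (A↔G), site 18 (T↔G), site 19 (C↔G), site 24 (C↔T), site 30 (A↔T).
That gives 6 mismatches out of 32 aligned sites, so the Hamming distance is 6.

6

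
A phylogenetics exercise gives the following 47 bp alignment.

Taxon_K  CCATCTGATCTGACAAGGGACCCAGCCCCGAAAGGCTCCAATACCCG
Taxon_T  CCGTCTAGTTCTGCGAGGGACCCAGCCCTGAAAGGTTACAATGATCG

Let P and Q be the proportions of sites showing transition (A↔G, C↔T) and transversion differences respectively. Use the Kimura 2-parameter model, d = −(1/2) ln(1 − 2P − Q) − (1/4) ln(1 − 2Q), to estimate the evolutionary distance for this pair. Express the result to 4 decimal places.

Differing sites — 3:A/G (Ti); 7:G/A (Ti); 8:A/G (Ti); 10:C/T (Ti); 11:T/C (Ti); 12:G/T (Tv); 13:A/G (Ti); 15:A/G (Ti); 29:C/T (Ti); 36:C/T (Ti); 38:C/A (Tv); 43:A/G (Ti); 44:C/A (Tv); 45:C/T (Ti).
Of the 14 differences, 11 transitions and 3 transversions over 47 sites: P = 11/47 = 0.234043, Q = 3/47 = 0.063830.
d = −0.5·ln(0.468084) − 0.25·ln(0.872340) = −0.5·(-0.759108) − 0.25·(-0.136576) = 0.4137.

0.4137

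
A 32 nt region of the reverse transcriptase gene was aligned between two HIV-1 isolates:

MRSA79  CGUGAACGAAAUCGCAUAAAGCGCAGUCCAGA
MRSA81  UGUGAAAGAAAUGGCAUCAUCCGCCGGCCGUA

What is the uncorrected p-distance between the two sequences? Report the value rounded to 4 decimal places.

Differing sites — 1:C/U; 7:C/A; 13:C/G; 18:A/C; 20:A/U; 21:G/C; 25:A/C; 27:U/G; 30:A/G; 31:G/U.
There are 10 differences over 32 sites, so p = 10/32 = 0.3125.

0.3125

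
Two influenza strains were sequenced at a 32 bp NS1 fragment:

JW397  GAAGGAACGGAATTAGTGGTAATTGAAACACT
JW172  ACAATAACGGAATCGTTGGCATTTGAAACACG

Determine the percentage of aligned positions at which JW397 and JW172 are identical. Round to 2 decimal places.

The sequences differ at positions 1 (G/A), 2 (A/C), 4 (G/A), 5 (G/T), 14 (T/C), 15 (A/G), 16 (G/T), 20 (T/C), 22 (A/T), 32 (T/G).
22 of the 32 sites match, so the percent identity is 22/32 × 100 = 68.75%.

68.75%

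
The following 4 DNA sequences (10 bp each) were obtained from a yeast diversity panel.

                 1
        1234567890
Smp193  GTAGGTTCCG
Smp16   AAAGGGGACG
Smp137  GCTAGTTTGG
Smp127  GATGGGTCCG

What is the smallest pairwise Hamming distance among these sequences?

Pairwise Hamming distances:
  Smp193 vs Smp16: 5
  Smp193 vs Smp137: 5
  Smp193 vs Smp127: 3
  Smp16 vs Smp137: 8
  Smp16 vs Smp127: 4
  Smp137 vs Smp127: 5
The smallest is 3, between Smp193 and Smp127.

3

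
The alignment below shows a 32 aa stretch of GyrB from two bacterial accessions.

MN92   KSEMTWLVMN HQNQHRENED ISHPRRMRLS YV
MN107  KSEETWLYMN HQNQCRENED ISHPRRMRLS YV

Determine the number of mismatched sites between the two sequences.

Differing sites — 4:M/E; 8:V/Y; 15:H/C.
That gives 3 mismatches out of 32 aligned sites, so the Hamming distance is 3.

3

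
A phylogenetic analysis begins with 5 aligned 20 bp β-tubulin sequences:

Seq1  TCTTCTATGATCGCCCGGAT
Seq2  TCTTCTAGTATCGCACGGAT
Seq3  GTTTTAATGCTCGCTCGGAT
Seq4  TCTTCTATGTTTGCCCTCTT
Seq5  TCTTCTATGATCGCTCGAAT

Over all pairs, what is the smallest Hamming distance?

Pairwise Hamming distances:
  Seq1 vs Seq2: 3
  Seq1 vs Seq3: 6
  Seq1 vs Seq4: 5
  Seq1 vs Seq5: 2
  Seq2 vs Seq3: 8
  Seq2 vs Seq4: 8
  Seq2 vs Seq5: 4
  Seq3 vs Seq4: 10
  Seq3 vs Seq5: 6
  Seq4 vs Seq5: 6
The smallest is 2, between Seq1 and Seq5.

2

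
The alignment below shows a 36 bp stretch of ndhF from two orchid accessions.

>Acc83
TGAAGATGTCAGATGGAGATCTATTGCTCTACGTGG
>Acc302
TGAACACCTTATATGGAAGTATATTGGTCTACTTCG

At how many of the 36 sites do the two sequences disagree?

11

Differing sites — 5:G/C; 7:T/C; 8:G/C; 10:C/T; 12:G/T; 18:G/A; 19:A/G; 21:C/A; 27:C/G; 33:G/T; 35:G/C.
That gives 11 mismatches out of 36 aligned sites, so the Hamming distance is 11.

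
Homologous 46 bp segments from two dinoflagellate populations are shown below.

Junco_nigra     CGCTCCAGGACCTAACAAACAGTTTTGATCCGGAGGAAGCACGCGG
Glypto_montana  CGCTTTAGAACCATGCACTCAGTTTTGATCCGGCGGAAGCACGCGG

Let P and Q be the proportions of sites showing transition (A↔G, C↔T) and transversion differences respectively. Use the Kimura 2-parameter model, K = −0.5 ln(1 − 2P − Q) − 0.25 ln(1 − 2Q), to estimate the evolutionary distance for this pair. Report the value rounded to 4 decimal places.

0.2273

Differing sites — 5:C/T (Ti); 6:C/T (Ti); 9:G/A (Ti); 13:T/A (Tv); 14:A/T (Tv); 15:A/G (Ti); 18:A/C (Tv); 19:A/T (Tv); 34:A/C (Tv).
Of the 9 differences, 4 transitions and 5 transversions over 46 sites: P = 4/46 = 0.086957, Q = 5/46 = 0.108696.
d = −0.5·ln(0.717390) − 0.25·ln(0.782608) = −0.5·(-0.332136) − 0.25·(-0.245123) = 0.2273.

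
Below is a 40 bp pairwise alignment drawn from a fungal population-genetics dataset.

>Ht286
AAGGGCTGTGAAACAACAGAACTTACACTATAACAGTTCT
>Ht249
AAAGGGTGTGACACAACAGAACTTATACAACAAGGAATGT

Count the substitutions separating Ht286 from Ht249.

11

The sequences differ at positions 3 (G/A), 6 (C/G), 12 (A/C), 26 (C/T), 29 (T/A), 31 (T/C), 34 (C/G), 35 (A/G), 36 (G/A), 37 (T/A), 39 (C/G).
That gives 11 mismatches out of 40 aligned sites, so the Hamming distance is 11.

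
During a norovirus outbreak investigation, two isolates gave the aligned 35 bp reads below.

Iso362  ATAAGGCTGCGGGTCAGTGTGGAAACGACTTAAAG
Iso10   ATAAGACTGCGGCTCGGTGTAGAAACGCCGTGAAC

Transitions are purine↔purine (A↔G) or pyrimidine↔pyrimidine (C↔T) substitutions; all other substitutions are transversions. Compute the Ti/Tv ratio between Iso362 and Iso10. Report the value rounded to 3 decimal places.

1.000

The sequences differ at positions 6 (G/A, transition), 13 (G/C, transversion), 16 (A/G, transition), 21 (G/A, transition), 28 (A/C, transversion), 30 (T/G, transversion), 32 (A/G, transition), 35 (G/C, transversion).
Of the 8 differences, 4 transitions and 4 transversions, so Ti/Tv = 4/4 = 1.000.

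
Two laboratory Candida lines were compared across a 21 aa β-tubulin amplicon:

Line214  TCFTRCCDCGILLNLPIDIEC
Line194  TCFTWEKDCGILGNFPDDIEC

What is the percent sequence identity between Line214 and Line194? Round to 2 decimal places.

Differing sites — 5:R/W; 6:C/E; 7:C/K; 13:L/G; 15:L/F; 17:I/D.
15 of the 21 sites match, so the percent identity is 15/21 × 100 = 71.43%.

71.43%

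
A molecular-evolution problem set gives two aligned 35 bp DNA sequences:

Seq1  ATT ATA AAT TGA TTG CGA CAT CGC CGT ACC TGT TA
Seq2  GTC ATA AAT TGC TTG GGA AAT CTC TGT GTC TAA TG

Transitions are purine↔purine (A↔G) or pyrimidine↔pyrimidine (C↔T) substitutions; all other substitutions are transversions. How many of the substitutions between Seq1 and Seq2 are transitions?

Differing sites — 1:A/G (Ti); 3:T/C (Ti); 12:A/C (Tv); 16:C/G (Tv); 19:C/A (Tv); 23:G/T (Tv); 25:C/T (Ti); 28:A/G (Ti); 29:C/T (Ti); 32:G/A (Ti); 33:T/A (Tv); 35:A/G (Ti).
Of the 12 differences, 7 transitions and 5 transversions, so the answer is 7.

7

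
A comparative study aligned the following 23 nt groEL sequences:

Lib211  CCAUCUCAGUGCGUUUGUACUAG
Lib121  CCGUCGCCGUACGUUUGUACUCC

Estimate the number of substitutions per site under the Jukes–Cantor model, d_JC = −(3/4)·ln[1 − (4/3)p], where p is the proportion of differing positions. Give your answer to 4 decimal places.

The sequences differ at positions 3 (A/G), 6 (U/G), 8 (A/C), 11 (G/A), 22 (A/C), 23 (G/C).
p = 6/23 = 0.260870.
d = −0.75 · ln(1 − (4/3)·0.260870) = −0.75 · ln(0.652173) = −0.75 · (-0.427445) = 0.3206.

0.3206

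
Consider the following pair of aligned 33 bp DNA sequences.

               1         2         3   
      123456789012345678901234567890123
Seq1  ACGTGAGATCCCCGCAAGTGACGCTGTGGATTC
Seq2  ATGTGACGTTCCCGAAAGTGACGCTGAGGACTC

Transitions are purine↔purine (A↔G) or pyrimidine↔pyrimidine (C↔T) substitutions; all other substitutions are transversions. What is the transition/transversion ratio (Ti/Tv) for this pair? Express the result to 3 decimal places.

Differing sites — 2:C/T (Ti); 7:G/C (Tv); 8:A/G (Ti); 10:C/T (Ti); 15:C/A (Tv); 27:T/A (Tv); 31:T/C (Ti).
Of the 7 differences, 4 transitions and 3 transversions, so Ti/Tv = 4/3 = 1.333.

1.333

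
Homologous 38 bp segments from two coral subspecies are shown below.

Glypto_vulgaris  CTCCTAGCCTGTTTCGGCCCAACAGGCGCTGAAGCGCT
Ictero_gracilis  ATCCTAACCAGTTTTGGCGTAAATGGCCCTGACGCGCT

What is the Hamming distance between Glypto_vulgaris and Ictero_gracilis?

Differing sites — 1:C/A; 7:G/A; 10:T/A; 15:C/T; 19:C/G; 20:C/T; 23:C/A; 24:A/T; 28:G/C; 33:A/C.
That gives 10 mismatches out of 38 aligned sites, so the Hamming distance is 10.

10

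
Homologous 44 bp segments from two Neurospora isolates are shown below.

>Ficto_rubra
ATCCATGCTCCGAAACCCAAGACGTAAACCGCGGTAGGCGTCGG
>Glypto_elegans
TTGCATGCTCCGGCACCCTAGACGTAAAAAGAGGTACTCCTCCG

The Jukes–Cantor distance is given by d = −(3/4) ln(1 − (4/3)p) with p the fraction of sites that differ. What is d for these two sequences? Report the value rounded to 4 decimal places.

The sequences differ at positions 1 (A/T), 3 (C/G), 13 (A/G), 14 (A/C), 19 (A/T), 29 (C/A), 30 (C/A), 32 (C/A), 37 (G/C), 38 (G/T), 40 (G/C), 43 (G/C).
p = 12/44 = 0.272727.
d = −0.75 · ln(1 − (4/3)·0.272727) = −0.75 · ln(0.636364) = −0.75 · (-0.451985) = 0.3390.

0.3390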